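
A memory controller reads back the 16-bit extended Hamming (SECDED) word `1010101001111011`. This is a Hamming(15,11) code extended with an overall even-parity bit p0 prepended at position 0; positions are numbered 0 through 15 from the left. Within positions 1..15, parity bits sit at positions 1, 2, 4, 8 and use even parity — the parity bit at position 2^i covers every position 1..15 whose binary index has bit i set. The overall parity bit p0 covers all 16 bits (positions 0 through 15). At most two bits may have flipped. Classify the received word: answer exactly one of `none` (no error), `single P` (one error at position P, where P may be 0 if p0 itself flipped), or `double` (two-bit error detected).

s1: b1⊕b3⊕b5⊕b7⊕b9⊕b11⊕b13⊕b15 = 0⊕0⊕0⊕0⊕1⊕1⊕0⊕1 = 1
s2: b2⊕b3⊕b6⊕b7⊕b10⊕b11⊕b14⊕b15 = 1⊕0⊕1⊕0⊕1⊕1⊕1⊕1 = 0
s4: b4⊕b5⊕b6⊕b7⊕b12⊕b13⊕b14⊕b15 = 1⊕0⊕1⊕0⊕1⊕0⊕1⊕1 = 1
s8: b8⊕b9⊕b10⊕b11⊕b12⊕b13⊕b14⊕b15 = 0⊕1⊕1⊕1⊕1⊕0⊕1⊕1 = 0
Syndrome (s8...s1) = 0101 → position 5.
Overall parity (XOR of all 16 bits, including p0): 1⊕0⊕1⊕0⊕1⊕0⊕1⊕0⊕0⊕1⊕1⊕1⊕1⊕0⊕1⊕1 = 0
Overall=0, syndrome position=5 → double-bit error detected (uncorrectable).

double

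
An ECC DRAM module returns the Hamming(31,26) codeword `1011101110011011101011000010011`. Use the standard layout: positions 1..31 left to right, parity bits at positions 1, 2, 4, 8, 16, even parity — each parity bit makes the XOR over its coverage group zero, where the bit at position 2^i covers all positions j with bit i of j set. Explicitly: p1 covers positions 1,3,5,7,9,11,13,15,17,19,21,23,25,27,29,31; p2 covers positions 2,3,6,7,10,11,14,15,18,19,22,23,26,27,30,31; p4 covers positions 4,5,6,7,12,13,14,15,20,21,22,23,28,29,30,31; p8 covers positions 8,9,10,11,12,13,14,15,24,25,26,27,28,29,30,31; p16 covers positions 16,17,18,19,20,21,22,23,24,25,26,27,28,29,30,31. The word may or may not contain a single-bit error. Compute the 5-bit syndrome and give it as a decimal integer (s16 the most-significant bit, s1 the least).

s1: b1⊕b3⊕b5⊕b7⊕b9⊕b11⊕b13⊕b15⊕b17⊕b19⊕b21⊕b23⊕b25⊕b27⊕b29⊕b31 = 1⊕1⊕1⊕1⊕1⊕0⊕1⊕1⊕1⊕1⊕1⊕0⊕0⊕1⊕0⊕1 = 0
s2: b2⊕b3⊕b6⊕b7⊕b10⊕b11⊕b14⊕b15⊕b18⊕b19⊕b22⊕b23⊕b26⊕b27⊕b30⊕b31 = 0⊕1⊕0⊕1⊕0⊕0⊕0⊕1⊕0⊕1⊕1⊕0⊕0⊕1⊕1⊕1 = 0
s4: b4⊕b5⊕b6⊕b7⊕b12⊕b13⊕b14⊕b15⊕b20⊕b21⊕b22⊕b23⊕b28⊕b29⊕b30⊕b31 = 1⊕1⊕0⊕1⊕1⊕1⊕0⊕1⊕0⊕1⊕1⊕0⊕0⊕0⊕1⊕1 = 0
s8: b8⊕b9⊕b10⊕b11⊕b12⊕b13⊕b14⊕b15⊕b24⊕b25⊕b26⊕b27⊕b28⊕b29⊕b30⊕b31 = 1⊕1⊕0⊕0⊕1⊕1⊕0⊕1⊕0⊕0⊕0⊕1⊕0⊕0⊕1⊕1 = 0
s16: b16⊕b17⊕b18⊕b19⊕b20⊕b21⊕b22⊕b23⊕b24⊕b25⊕b26⊕b27⊕b28⊕b29⊕b30⊕b31 = 1⊕1⊕0⊕1⊕0⊕1⊕1⊕0⊕0⊕0⊕0⊕1⊕0⊕0⊕1⊕1 = 0
Syndrome (s16...s1) = 00000 → position 0 (no error).

0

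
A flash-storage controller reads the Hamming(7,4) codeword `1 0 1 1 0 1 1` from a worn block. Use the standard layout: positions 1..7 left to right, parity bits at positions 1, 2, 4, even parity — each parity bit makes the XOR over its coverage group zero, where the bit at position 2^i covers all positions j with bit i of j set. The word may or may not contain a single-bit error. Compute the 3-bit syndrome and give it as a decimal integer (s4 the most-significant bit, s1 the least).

7

s1: b1⊕b3⊕b5⊕b7 = 1⊕1⊕0⊕1 = 1
s2: b2⊕b3⊕b6⊕b7 = 0⊕1⊕1⊕1 = 1
s4: b4⊕b5⊕b6⊕b7 = 1⊕0⊕1⊕1 = 1
Syndrome (s4...s1) = 111 → position 7.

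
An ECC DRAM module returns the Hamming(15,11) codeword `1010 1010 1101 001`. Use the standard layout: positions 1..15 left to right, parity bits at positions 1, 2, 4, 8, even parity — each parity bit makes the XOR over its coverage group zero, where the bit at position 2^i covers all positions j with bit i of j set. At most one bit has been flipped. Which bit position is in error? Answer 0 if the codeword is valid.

s1: b1⊕b3⊕b5⊕b7⊕b9⊕b11⊕b13⊕b15 = 1⊕1⊕1⊕1⊕1⊕0⊕0⊕1 = 0
s2: b2⊕b3⊕b6⊕b7⊕b10⊕b11⊕b14⊕b15 = 0⊕1⊕0⊕1⊕1⊕0⊕0⊕1 = 0
s4: b4⊕b5⊕b6⊕b7⊕b12⊕b13⊕b14⊕b15 = 0⊕1⊕0⊕1⊕1⊕0⊕0⊕1 = 0
s8: b8⊕b9⊕b10⊕b11⊕b12⊕b13⊕b14⊕b15 = 0⊕1⊕1⊕0⊕1⊕0⊕0⊕1 = 0
Syndrome (s8...s1) = 0000 → position 0 (no error).

0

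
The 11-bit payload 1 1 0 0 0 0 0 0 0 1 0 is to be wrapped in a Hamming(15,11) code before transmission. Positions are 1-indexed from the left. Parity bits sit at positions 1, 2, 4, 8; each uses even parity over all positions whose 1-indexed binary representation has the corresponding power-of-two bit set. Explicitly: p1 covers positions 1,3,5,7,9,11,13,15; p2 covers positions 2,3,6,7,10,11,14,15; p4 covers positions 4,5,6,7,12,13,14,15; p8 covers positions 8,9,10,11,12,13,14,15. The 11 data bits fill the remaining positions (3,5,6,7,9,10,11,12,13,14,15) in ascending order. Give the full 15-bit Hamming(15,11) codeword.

001010010000010

Place data bits at non-power-of-two positions: b3=1, b5=1, b6=0, b7=0, b9=0, b10=0, b11=0, b12=0, b13=0, b14=1, b15=0.
p1 = XOR of data positions {3,5,7,9,11,13,15} = 1⊕1⊕0⊕0⊕0⊕0⊕0 = 0
p2 = XOR of data positions {3,6,7,10,11,14,15} = 1⊕0⊕0⊕0⊕0⊕1⊕0 = 0
p4 = XOR of data positions {5,6,7,12,13,14,15} = 1⊕0⊕0⊕0⊕0⊕1⊕0 = 0
p8 = XOR of data positions {9,10,11,12,13,14,15} = 0⊕0⊕0⊕0⊕0⊕1⊕0 = 1
Codeword b1..b15 = 001010010000010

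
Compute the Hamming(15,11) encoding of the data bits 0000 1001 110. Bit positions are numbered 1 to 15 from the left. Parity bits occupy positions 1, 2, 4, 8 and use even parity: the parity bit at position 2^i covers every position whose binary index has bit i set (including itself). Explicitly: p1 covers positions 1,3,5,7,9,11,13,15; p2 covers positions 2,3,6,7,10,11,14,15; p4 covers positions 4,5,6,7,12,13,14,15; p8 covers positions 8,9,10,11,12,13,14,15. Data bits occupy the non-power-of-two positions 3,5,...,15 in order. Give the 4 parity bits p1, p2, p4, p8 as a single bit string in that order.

0110

Place data bits at non-power-of-two positions: b3=0, b5=0, b6=0, b7=0, b9=1, b10=0, b11=0, b12=1, b13=1, b14=1, b15=0.
p1 = XOR of data positions {3,5,7,9,11,13,15} = 0⊕0⊕0⊕1⊕0⊕1⊕0 = 0
p2 = XOR of data positions {3,6,7,10,11,14,15} = 0⊕0⊕0⊕0⊕0⊕1⊕0 = 1
p4 = XOR of data positions {5,6,7,12,13,14,15} = 0⊕0⊕0⊕1⊕1⊕1⊕0 = 1
p8 = XOR of data positions {9,10,11,12,13,14,15} = 1⊕0⊕0⊕1⊕1⊕1⊕0 = 0
Parity bits p1,p2,p4,p8 = 0110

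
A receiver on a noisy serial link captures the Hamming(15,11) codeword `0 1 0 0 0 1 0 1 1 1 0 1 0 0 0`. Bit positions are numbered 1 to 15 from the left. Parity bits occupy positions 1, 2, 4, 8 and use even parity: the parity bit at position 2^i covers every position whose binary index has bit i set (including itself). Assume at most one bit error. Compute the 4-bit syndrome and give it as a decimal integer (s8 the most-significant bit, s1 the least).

s1: b1⊕b3⊕b5⊕b7⊕b9⊕b11⊕b13⊕b15 = 0⊕0⊕0⊕0⊕1⊕0⊕0⊕0 = 1
s2: b2⊕b3⊕b6⊕b7⊕b10⊕b11⊕b14⊕b15 = 1⊕0⊕1⊕0⊕1⊕0⊕0⊕0 = 1
s4: b4⊕b5⊕b6⊕b7⊕b12⊕b13⊕b14⊕b15 = 0⊕0⊕1⊕0⊕1⊕0⊕0⊕0 = 0
s8: b8⊕b9⊕b10⊕b11⊕b12⊕b13⊕b14⊕b15 = 1⊕1⊕1⊕0⊕1⊕0⊕0⊕0 = 0
Syndrome (s8...s1) = 0011 → position 3.

3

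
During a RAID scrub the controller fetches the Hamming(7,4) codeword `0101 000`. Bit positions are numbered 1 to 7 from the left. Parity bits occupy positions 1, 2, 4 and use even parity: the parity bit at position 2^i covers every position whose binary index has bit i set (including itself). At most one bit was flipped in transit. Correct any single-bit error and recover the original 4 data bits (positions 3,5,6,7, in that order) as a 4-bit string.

0010

s1: b1⊕b3⊕b5⊕b7 = 0⊕0⊕0⊕0 = 0
s2: b2⊕b3⊕b6⊕b7 = 1⊕0⊕0⊕0 = 1
s4: b4⊕b5⊕b6⊕b7 = 1⊕0⊕0⊕0 = 1
Syndrome (s4...s1) = 110 → position 6.
Flip bit 6: corrected codeword = 0101010
Data bits at positions 3,5,6,7: 0010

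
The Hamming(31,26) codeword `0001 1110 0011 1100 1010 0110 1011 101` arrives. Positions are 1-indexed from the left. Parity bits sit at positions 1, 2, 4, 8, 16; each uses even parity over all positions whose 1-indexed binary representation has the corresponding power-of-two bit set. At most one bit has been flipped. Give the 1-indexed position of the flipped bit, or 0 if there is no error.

s1: b1⊕b3⊕b5⊕b7⊕b9⊕b11⊕b13⊕b15⊕b17⊕b19⊕b21⊕b23⊕b25⊕b27⊕b29⊕b31 = 0⊕0⊕1⊕1⊕0⊕1⊕1⊕0⊕1⊕1⊕0⊕1⊕1⊕1⊕1⊕1 = 1
s2: b2⊕b3⊕b6⊕b7⊕b10⊕b11⊕b14⊕b15⊕b18⊕b19⊕b22⊕b23⊕b26⊕b27⊕b30⊕b31 = 0⊕0⊕1⊕1⊕0⊕1⊕1⊕0⊕0⊕1⊕1⊕1⊕0⊕1⊕0⊕1 = 1
s4: b4⊕b5⊕b6⊕b7⊕b12⊕b13⊕b14⊕b15⊕b20⊕b21⊕b22⊕b23⊕b28⊕b29⊕b30⊕b31 = 1⊕1⊕1⊕1⊕1⊕1⊕1⊕0⊕0⊕0⊕1⊕1⊕1⊕1⊕0⊕1 = 0
s8: b8⊕b9⊕b10⊕b11⊕b12⊕b13⊕b14⊕b15⊕b24⊕b25⊕b26⊕b27⊕b28⊕b29⊕b30⊕b31 = 0⊕0⊕0⊕1⊕1⊕1⊕1⊕0⊕0⊕1⊕0⊕1⊕1⊕1⊕0⊕1 = 1
s16: b16⊕b17⊕b18⊕b19⊕b20⊕b21⊕b22⊕b23⊕b24⊕b25⊕b26⊕b27⊕b28⊕b29⊕b30⊕b31 = 0⊕1⊕0⊕1⊕0⊕0⊕1⊕1⊕0⊕1⊕0⊕1⊕1⊕1⊕0⊕1 = 1
Syndrome (s16...s1) = 11011 → position 27.

27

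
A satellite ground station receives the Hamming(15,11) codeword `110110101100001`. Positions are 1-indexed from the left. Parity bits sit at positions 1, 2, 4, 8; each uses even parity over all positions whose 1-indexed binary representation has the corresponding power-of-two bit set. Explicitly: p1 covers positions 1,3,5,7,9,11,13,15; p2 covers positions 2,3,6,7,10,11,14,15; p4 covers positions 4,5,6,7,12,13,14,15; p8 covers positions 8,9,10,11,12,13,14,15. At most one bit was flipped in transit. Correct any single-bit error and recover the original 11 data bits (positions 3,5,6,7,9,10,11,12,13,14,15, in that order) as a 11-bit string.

s1: b1⊕b3⊕b5⊕b7⊕b9⊕b11⊕b13⊕b15 = 1⊕0⊕1⊕1⊕1⊕0⊕0⊕1 = 1
s2: b2⊕b3⊕b6⊕b7⊕b10⊕b11⊕b14⊕b15 = 1⊕0⊕0⊕1⊕1⊕0⊕0⊕1 = 0
s4: b4⊕b5⊕b6⊕b7⊕b12⊕b13⊕b14⊕b15 = 1⊕1⊕0⊕1⊕0⊕0⊕0⊕1 = 0
s8: b8⊕b9⊕b10⊕b11⊕b12⊕b13⊕b14⊕b15 = 0⊕1⊕1⊕0⊕0⊕0⊕0⊕1 = 1
Syndrome (s8...s1) = 1001 → position 9.
Flip bit 9: corrected codeword = 110110100100001
Data bits at positions 3,5,6,7,9,10,11,12,13,14,15: 01010100001

01010100001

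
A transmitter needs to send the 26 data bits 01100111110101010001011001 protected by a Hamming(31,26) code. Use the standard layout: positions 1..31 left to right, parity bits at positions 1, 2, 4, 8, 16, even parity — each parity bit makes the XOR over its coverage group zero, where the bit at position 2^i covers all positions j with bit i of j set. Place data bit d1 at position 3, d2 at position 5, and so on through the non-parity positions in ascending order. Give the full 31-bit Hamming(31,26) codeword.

1100110101111101101010001011001

Place data bits at non-power-of-two positions: b3=0, b5=1, b6=1, b7=0, b9=0, b10=1, b11=1, b12=1, b13=1, b14=1, b15=0, b17=1, b18=0, b19=1, b20=0, b21=1, b22=0, b23=0, b24=0, b25=1, b26=0, b27=1, b28=1, b29=0, b30=0, b31=1.
p1 = XOR of data positions {3,5,7,9,11,13,15,17,19,21,23,25,27,29,31} = 0⊕1⊕0⊕0⊕1⊕1⊕0⊕1⊕1⊕1⊕0⊕1⊕1⊕0⊕1 = 1
p2 = XOR of data positions {3,6,7,10,11,14,15,18,19,22,23,26,27,30,31} = 0⊕1⊕0⊕1⊕1⊕1⊕0⊕0⊕1⊕0⊕0⊕0⊕1⊕0⊕1 = 1
p4 = XOR of data positions {5,6,7,12,13,14,15,20,21,22,23,28,29,30,31} = 1⊕1⊕0⊕1⊕1⊕1⊕0⊕0⊕1⊕0⊕0⊕1⊕0⊕0⊕1 = 0
p8 = XOR of data positions {9,10,11,12,13,14,15,24,25,26,27,28,29,30,31} = 0⊕1⊕1⊕1⊕1⊕1⊕0⊕0⊕1⊕0⊕1⊕1⊕0⊕0⊕1 = 1
p16 = XOR of data positions {17,18,19,20,21,22,23,24,25,26,27,28,29,30,31} = 1⊕0⊕1⊕0⊕1⊕0⊕0⊕0⊕1⊕0⊕1⊕1⊕0⊕0⊕1 = 1
Codeword b1..b31 = 1100110101111101101010001011001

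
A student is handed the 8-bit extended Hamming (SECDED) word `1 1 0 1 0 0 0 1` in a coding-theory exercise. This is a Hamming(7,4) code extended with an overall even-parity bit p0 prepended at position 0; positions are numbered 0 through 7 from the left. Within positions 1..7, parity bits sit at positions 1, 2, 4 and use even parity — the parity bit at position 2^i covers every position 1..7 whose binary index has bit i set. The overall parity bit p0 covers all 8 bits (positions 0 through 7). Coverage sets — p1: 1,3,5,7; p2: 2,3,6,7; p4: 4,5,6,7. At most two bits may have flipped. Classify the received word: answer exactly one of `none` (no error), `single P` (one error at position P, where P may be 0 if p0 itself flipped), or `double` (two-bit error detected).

s1: b1⊕b3⊕b5⊕b7 = 1⊕1⊕0⊕1 = 1
s2: b2⊕b3⊕b6⊕b7 = 0⊕1⊕0⊕1 = 0
s4: b4⊕b5⊕b6⊕b7 = 0⊕0⊕0⊕1 = 1
Syndrome (s4...s1) = 101 → position 5.
Overall parity (XOR of all 8 bits, including p0): 1⊕1⊕0⊕1⊕0⊕0⊕0⊕1 = 0
Overall=0, syndrome position=5 → double-bit error detected (uncorrectable).

double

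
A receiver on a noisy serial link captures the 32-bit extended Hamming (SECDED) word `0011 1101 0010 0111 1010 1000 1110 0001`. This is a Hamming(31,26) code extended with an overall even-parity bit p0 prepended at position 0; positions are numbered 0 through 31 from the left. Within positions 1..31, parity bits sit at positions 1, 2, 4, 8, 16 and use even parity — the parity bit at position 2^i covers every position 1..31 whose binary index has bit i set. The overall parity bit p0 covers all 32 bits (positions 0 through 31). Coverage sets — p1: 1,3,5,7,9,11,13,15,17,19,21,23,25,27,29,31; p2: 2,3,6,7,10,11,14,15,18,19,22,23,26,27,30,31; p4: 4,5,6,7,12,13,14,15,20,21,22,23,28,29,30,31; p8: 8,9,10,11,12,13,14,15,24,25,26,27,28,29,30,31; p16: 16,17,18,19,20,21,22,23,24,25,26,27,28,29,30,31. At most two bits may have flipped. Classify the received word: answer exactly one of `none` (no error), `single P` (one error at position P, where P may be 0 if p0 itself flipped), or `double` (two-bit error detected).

double

s1: b1⊕b3⊕b5⊕b7⊕b9⊕b11⊕b13⊕b15⊕b17⊕b19⊕b21⊕b23⊕b25⊕b27⊕b29⊕b31 = 0⊕1⊕1⊕1⊕0⊕0⊕1⊕1⊕0⊕0⊕0⊕0⊕1⊕0⊕0⊕1 = 1
s2: b2⊕b3⊕b6⊕b7⊕b10⊕b11⊕b14⊕b15⊕b18⊕b19⊕b22⊕b23⊕b26⊕b27⊕b30⊕b31 = 1⊕1⊕0⊕1⊕1⊕0⊕1⊕1⊕1⊕0⊕0⊕0⊕1⊕0⊕0⊕1 = 1
s4: b4⊕b5⊕b6⊕b7⊕b12⊕b13⊕b14⊕b15⊕b20⊕b21⊕b22⊕b23⊕b28⊕b29⊕b30⊕b31 = 1⊕1⊕0⊕1⊕0⊕1⊕1⊕1⊕1⊕0⊕0⊕0⊕0⊕0⊕0⊕1 = 0
s8: b8⊕b9⊕b10⊕b11⊕b12⊕b13⊕b14⊕b15⊕b24⊕b25⊕b26⊕b27⊕b28⊕b29⊕b30⊕b31 = 0⊕0⊕1⊕0⊕0⊕1⊕1⊕1⊕1⊕1⊕1⊕0⊕0⊕0⊕0⊕1 = 0
s16: b16⊕b17⊕b18⊕b19⊕b20⊕b21⊕b22⊕b23⊕b24⊕b25⊕b26⊕b27⊕b28⊕b29⊕b30⊕b31 = 1⊕0⊕1⊕0⊕1⊕0⊕0⊕0⊕1⊕1⊕1⊕0⊕0⊕0⊕0⊕1 = 1
Syndrome (s16...s1) = 10011 → position 19.
Overall parity (XOR of all 32 bits, including p0): 0⊕0⊕1⊕1⊕1⊕1⊕0⊕1⊕0⊕0⊕1⊕0⊕0⊕1⊕1⊕1⊕1⊕0⊕1⊕0⊕1⊕0⊕0⊕0⊕1⊕1⊕1⊕0⊕0⊕0⊕0⊕1 = 0
Overall=0, syndrome position=19 → double-bit error detected (uncorrectable).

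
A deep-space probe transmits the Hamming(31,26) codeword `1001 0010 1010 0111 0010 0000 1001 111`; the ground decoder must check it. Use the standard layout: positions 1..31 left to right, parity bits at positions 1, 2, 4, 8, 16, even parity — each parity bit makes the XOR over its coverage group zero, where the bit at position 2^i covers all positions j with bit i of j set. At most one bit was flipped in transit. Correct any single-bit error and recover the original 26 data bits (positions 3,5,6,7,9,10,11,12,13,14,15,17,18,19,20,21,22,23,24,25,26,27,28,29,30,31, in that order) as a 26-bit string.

s1: b1⊕b3⊕b5⊕b7⊕b9⊕b11⊕b13⊕b15⊕b17⊕b19⊕b21⊕b23⊕b25⊕b27⊕b29⊕b31 = 1⊕0⊕0⊕1⊕1⊕1⊕0⊕1⊕0⊕1⊕0⊕0⊕1⊕0⊕1⊕1 = 1
s2: b2⊕b3⊕b6⊕b7⊕b10⊕b11⊕b14⊕b15⊕b18⊕b19⊕b22⊕b23⊕b26⊕b27⊕b30⊕b31 = 0⊕0⊕0⊕1⊕0⊕1⊕1⊕1⊕0⊕1⊕0⊕0⊕0⊕0⊕1⊕1 = 1
s4: b4⊕b5⊕b6⊕b7⊕b12⊕b13⊕b14⊕b15⊕b20⊕b21⊕b22⊕b23⊕b28⊕b29⊕b30⊕b31 = 1⊕0⊕0⊕1⊕0⊕0⊕1⊕1⊕0⊕0⊕0⊕0⊕1⊕1⊕1⊕1 = 0
s8: b8⊕b9⊕b10⊕b11⊕b12⊕b13⊕b14⊕b15⊕b24⊕b25⊕b26⊕b27⊕b28⊕b29⊕b30⊕b31 = 0⊕1⊕0⊕1⊕0⊕0⊕1⊕1⊕0⊕1⊕0⊕0⊕1⊕1⊕1⊕1 = 1
s16: b16⊕b17⊕b18⊕b19⊕b20⊕b21⊕b22⊕b23⊕b24⊕b25⊕b26⊕b27⊕b28⊕b29⊕b30⊕b31 = 1⊕0⊕0⊕1⊕0⊕0⊕0⊕0⊕0⊕1⊕0⊕0⊕1⊕1⊕1⊕1 = 1
Syndrome (s16...s1) = 11011 → position 27.
Flip bit 27: corrected codeword = 1001001010100111001000001011111
Data bits at positions 3,5,6,7,9,10,11,12,13,14,15,17,18,19,20,21,22,23,24,25,26,27,28,29,30,31: 00011010011001000001011111

00011010011001000001011111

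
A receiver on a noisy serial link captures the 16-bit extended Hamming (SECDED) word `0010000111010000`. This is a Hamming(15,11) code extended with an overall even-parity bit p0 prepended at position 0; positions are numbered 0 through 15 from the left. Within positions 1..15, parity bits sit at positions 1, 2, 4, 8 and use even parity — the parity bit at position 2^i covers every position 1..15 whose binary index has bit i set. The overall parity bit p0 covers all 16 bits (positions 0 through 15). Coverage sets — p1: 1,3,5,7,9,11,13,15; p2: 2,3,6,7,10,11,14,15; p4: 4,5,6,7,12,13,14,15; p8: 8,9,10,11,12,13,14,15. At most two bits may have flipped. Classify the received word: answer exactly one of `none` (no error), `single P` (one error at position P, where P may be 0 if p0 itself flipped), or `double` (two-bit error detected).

s1: b1⊕b3⊕b5⊕b7⊕b9⊕b11⊕b13⊕b15 = 0⊕0⊕0⊕1⊕1⊕1⊕0⊕0 = 1
s2: b2⊕b3⊕b6⊕b7⊕b10⊕b11⊕b14⊕b15 = 1⊕0⊕0⊕1⊕0⊕1⊕0⊕0 = 1
s4: b4⊕b5⊕b6⊕b7⊕b12⊕b13⊕b14⊕b15 = 0⊕0⊕0⊕1⊕0⊕0⊕0⊕0 = 1
s8: b8⊕b9⊕b10⊕b11⊕b12⊕b13⊕b14⊕b15 = 1⊕1⊕0⊕1⊕0⊕0⊕0⊕0 = 1
Syndrome (s8...s1) = 1111 → position 15.
Overall parity (XOR of all 16 bits, including p0): 0⊕0⊕1⊕0⊕0⊕0⊕0⊕1⊕1⊕1⊕0⊕1⊕0⊕0⊕0⊕0 = 1
Overall=1, syndrome position=15 → single-bit error at position 15.

single 15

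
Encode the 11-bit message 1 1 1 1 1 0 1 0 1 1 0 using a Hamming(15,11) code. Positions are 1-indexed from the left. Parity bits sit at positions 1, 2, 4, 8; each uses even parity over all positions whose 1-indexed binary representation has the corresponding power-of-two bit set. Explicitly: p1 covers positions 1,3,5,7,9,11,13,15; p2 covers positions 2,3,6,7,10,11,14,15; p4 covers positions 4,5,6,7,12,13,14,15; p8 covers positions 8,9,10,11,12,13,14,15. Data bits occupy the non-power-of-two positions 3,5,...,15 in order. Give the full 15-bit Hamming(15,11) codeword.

Place data bits at non-power-of-two positions: b3=1, b5=1, b6=1, b7=1, b9=1, b10=0, b11=1, b12=0, b13=1, b14=1, b15=0.
p1 = XOR of data positions {3,5,7,9,11,13,15} = 1⊕1⊕1⊕1⊕1⊕1⊕0 = 0
p2 = XOR of data positions {3,6,7,10,11,14,15} = 1⊕1⊕1⊕0⊕1⊕1⊕0 = 1
p4 = XOR of data positions {5,6,7,12,13,14,15} = 1⊕1⊕1⊕0⊕1⊕1⊕0 = 1
p8 = XOR of data positions {9,10,11,12,13,14,15} = 1⊕0⊕1⊕0⊕1⊕1⊕0 = 0
Codeword b1..b15 = 011111101010110

011111101010110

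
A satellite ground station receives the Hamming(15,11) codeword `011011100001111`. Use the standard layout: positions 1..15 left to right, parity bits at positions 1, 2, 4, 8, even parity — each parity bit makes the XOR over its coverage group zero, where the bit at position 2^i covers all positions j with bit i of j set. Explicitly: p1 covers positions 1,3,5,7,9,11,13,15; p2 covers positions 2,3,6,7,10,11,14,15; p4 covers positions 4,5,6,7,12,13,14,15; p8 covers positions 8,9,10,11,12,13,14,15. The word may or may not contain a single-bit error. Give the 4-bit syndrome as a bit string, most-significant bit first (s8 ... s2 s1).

0101

s1: b1⊕b3⊕b5⊕b7⊕b9⊕b11⊕b13⊕b15 = 0⊕1⊕1⊕1⊕0⊕0⊕1⊕1 = 1
s2: b2⊕b3⊕b6⊕b7⊕b10⊕b11⊕b14⊕b15 = 1⊕1⊕1⊕1⊕0⊕0⊕1⊕1 = 0
s4: b4⊕b5⊕b6⊕b7⊕b12⊕b13⊕b14⊕b15 = 0⊕1⊕1⊕1⊕1⊕1⊕1⊕1 = 1
s8: b8⊕b9⊕b10⊕b11⊕b12⊕b13⊕b14⊕b15 = 0⊕0⊕0⊕0⊕1⊕1⊕1⊕1 = 0
Syndrome (s8...s1) = 0101 → position 5.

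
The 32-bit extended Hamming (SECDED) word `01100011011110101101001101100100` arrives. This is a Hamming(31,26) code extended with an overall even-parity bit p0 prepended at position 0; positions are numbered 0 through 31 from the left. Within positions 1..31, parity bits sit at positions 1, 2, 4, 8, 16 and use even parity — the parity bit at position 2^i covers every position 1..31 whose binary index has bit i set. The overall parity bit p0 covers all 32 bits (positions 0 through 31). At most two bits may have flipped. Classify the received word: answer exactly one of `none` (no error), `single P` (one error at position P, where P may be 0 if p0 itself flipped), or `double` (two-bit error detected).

single 5

s1: b1⊕b3⊕b5⊕b7⊕b9⊕b11⊕b13⊕b15⊕b17⊕b19⊕b21⊕b23⊕b25⊕b27⊕b29⊕b31 = 1⊕0⊕0⊕1⊕1⊕1⊕0⊕0⊕1⊕1⊕0⊕1⊕1⊕0⊕1⊕0 = 1
s2: b2⊕b3⊕b6⊕b7⊕b10⊕b11⊕b14⊕b15⊕b18⊕b19⊕b22⊕b23⊕b26⊕b27⊕b30⊕b31 = 1⊕0⊕1⊕1⊕1⊕1⊕1⊕0⊕0⊕1⊕1⊕1⊕1⊕0⊕0⊕0 = 0
s4: b4⊕b5⊕b6⊕b7⊕b12⊕b13⊕b14⊕b15⊕b20⊕b21⊕b22⊕b23⊕b28⊕b29⊕b30⊕b31 = 0⊕0⊕1⊕1⊕1⊕0⊕1⊕0⊕0⊕0⊕1⊕1⊕0⊕1⊕0⊕0 = 1
s8: b8⊕b9⊕b10⊕b11⊕b12⊕b13⊕b14⊕b15⊕b24⊕b25⊕b26⊕b27⊕b28⊕b29⊕b30⊕b31 = 0⊕1⊕1⊕1⊕1⊕0⊕1⊕0⊕0⊕1⊕1⊕0⊕0⊕1⊕0⊕0 = 0
s16: b16⊕b17⊕b18⊕b19⊕b20⊕b21⊕b22⊕b23⊕b24⊕b25⊕b26⊕b27⊕b28⊕b29⊕b30⊕b31 = 1⊕1⊕0⊕1⊕0⊕0⊕1⊕1⊕0⊕1⊕1⊕0⊕0⊕1⊕0⊕0 = 0
Syndrome (s16...s1) = 00101 → position 5.
Overall parity (XOR of all 32 bits, including p0): 0⊕1⊕1⊕0⊕0⊕0⊕1⊕1⊕0⊕1⊕1⊕1⊕1⊕0⊕1⊕0⊕1⊕1⊕0⊕1⊕0⊕0⊕1⊕1⊕0⊕1⊕1⊕0⊕0⊕1⊕0⊕0 = 1
Overall=1, syndrome position=5 → single-bit error at position 5.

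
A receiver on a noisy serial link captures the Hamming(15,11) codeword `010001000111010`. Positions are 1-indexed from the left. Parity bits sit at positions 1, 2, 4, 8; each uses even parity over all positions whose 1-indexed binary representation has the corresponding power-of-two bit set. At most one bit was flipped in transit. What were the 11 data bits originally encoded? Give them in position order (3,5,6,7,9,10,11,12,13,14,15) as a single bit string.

00110111010

s1: b1⊕b3⊕b5⊕b7⊕b9⊕b11⊕b13⊕b15 = 0⊕0⊕0⊕0⊕0⊕1⊕0⊕0 = 1
s2: b2⊕b3⊕b6⊕b7⊕b10⊕b11⊕b14⊕b15 = 1⊕0⊕1⊕0⊕1⊕1⊕1⊕0 = 1
s4: b4⊕b5⊕b6⊕b7⊕b12⊕b13⊕b14⊕b15 = 0⊕0⊕1⊕0⊕1⊕0⊕1⊕0 = 1
s8: b8⊕b9⊕b10⊕b11⊕b12⊕b13⊕b14⊕b15 = 0⊕0⊕1⊕1⊕1⊕0⊕1⊕0 = 0
Syndrome (s8...s1) = 0111 → position 7.
Flip bit 7: corrected codeword = 010001100111010
Data bits at positions 3,5,6,7,9,10,11,12,13,14,15: 00110111010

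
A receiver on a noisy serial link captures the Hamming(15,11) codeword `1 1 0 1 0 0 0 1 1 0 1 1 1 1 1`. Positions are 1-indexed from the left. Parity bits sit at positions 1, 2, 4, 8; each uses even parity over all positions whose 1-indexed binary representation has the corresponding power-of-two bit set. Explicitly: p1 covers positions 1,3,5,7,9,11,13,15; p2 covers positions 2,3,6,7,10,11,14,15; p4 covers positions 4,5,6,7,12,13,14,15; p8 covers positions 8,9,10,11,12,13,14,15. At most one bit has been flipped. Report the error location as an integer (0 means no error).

13

s1: b1⊕b3⊕b5⊕b7⊕b9⊕b11⊕b13⊕b15 = 1⊕0⊕0⊕0⊕1⊕1⊕1⊕1 = 1
s2: b2⊕b3⊕b6⊕b7⊕b10⊕b11⊕b14⊕b15 = 1⊕0⊕0⊕0⊕0⊕1⊕1⊕1 = 0
s4: b4⊕b5⊕b6⊕b7⊕b12⊕b13⊕b14⊕b15 = 1⊕0⊕0⊕0⊕1⊕1⊕1⊕1 = 1
s8: b8⊕b9⊕b10⊕b11⊕b12⊕b13⊕b14⊕b15 = 1⊕1⊕0⊕1⊕1⊕1⊕1⊕1 = 1
Syndrome (s8...s1) = 1101 → position 13.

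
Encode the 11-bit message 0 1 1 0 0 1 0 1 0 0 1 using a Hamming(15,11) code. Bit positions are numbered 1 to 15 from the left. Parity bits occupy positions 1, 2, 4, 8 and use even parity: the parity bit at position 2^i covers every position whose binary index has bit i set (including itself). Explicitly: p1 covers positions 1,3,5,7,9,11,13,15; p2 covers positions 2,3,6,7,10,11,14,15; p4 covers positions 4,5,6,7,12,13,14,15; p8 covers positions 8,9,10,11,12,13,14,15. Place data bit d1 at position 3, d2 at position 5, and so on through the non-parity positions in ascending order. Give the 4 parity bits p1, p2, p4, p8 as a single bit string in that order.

0101

Place data bits at non-power-of-two positions: b3=0, b5=1, b6=1, b7=0, b9=0, b10=1, b11=0, b12=1, b13=0, b14=0, b15=1.
p1 = XOR of data positions {3,5,7,9,11,13,15} = 0⊕1⊕0⊕0⊕0⊕0⊕1 = 0
p2 = XOR of data positions {3,6,7,10,11,14,15} = 0⊕1⊕0⊕1⊕0⊕0⊕1 = 1
p4 = XOR of data positions {5,6,7,12,13,14,15} = 1⊕1⊕0⊕1⊕0⊕0⊕1 = 0
p8 = XOR of data positions {9,10,11,12,13,14,15} = 0⊕1⊕0⊕1⊕0⊕0⊕1 = 1
Parity bits p1,p2,p4,p8 = 0101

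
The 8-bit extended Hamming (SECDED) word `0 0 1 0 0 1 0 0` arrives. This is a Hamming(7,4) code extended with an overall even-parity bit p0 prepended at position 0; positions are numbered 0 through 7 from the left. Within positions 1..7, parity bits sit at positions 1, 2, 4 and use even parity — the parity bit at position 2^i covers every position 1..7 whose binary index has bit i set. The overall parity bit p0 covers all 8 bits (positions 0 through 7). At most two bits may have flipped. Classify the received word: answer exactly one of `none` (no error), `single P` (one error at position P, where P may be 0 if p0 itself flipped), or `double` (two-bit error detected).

double

s1: b1⊕b3⊕b5⊕b7 = 0⊕0⊕1⊕0 = 1
s2: b2⊕b3⊕b6⊕b7 = 1⊕0⊕0⊕0 = 1
s4: b4⊕b5⊕b6⊕b7 = 0⊕1⊕0⊕0 = 1
Syndrome (s4...s1) = 111 → position 7.
Overall parity (XOR of all 8 bits, including p0): 0⊕0⊕1⊕0⊕0⊕1⊕0⊕0 = 0
Overall=0, syndrome position=7 → double-bit error detected (uncorrectable).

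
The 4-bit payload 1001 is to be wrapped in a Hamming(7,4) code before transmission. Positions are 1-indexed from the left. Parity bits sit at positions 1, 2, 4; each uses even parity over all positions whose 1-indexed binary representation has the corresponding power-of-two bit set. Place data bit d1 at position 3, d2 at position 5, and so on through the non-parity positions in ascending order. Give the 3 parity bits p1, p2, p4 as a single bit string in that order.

Place data bits at non-power-of-two positions: b3=1, b5=0, b6=0, b7=1.
p1 = XOR of data positions {3,5,7} = 1⊕0⊕1 = 0
p2 = XOR of data positions {3,6,7} = 1⊕0⊕1 = 0
p4 = XOR of data positions {5,6,7} = 0⊕0⊕1 = 1
Parity bits p1,p2,p4 = 001

001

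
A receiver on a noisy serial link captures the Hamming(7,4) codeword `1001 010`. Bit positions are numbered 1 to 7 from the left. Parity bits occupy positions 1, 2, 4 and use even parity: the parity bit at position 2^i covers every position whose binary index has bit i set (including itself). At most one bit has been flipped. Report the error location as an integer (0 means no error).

3

s1: b1⊕b3⊕b5⊕b7 = 1⊕0⊕0⊕0 = 1
s2: b2⊕b3⊕b6⊕b7 = 0⊕0⊕1⊕0 = 1
s4: b4⊕b5⊕b6⊕b7 = 1⊕0⊕1⊕0 = 0
Syndrome (s4...s1) = 011 → position 3.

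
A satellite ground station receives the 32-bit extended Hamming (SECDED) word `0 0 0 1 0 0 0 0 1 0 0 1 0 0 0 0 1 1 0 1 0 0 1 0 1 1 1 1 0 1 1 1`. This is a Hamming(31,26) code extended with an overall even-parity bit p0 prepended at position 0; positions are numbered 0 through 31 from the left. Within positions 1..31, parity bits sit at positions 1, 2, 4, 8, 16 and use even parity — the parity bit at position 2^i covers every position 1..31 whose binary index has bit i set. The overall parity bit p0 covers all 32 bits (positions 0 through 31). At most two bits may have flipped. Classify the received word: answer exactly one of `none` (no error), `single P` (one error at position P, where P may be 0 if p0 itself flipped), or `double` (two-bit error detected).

s1: b1⊕b3⊕b5⊕b7⊕b9⊕b11⊕b13⊕b15⊕b17⊕b19⊕b21⊕b23⊕b25⊕b27⊕b29⊕b31 = 0⊕1⊕0⊕0⊕0⊕1⊕0⊕0⊕1⊕1⊕0⊕0⊕1⊕1⊕1⊕1 = 0
s2: b2⊕b3⊕b6⊕b7⊕b10⊕b11⊕b14⊕b15⊕b18⊕b19⊕b22⊕b23⊕b26⊕b27⊕b30⊕b31 = 0⊕1⊕0⊕0⊕0⊕1⊕0⊕0⊕0⊕1⊕1⊕0⊕1⊕1⊕1⊕1 = 0
s4: b4⊕b5⊕b6⊕b7⊕b12⊕b13⊕b14⊕b15⊕b20⊕b21⊕b22⊕b23⊕b28⊕b29⊕b30⊕b31 = 0⊕0⊕0⊕0⊕0⊕0⊕0⊕0⊕0⊕0⊕1⊕0⊕0⊕1⊕1⊕1 = 0
s8: b8⊕b9⊕b10⊕b11⊕b12⊕b13⊕b14⊕b15⊕b24⊕b25⊕b26⊕b27⊕b28⊕b29⊕b30⊕b31 = 1⊕0⊕0⊕1⊕0⊕0⊕0⊕0⊕1⊕1⊕1⊕1⊕0⊕1⊕1⊕1 = 1
s16: b16⊕b17⊕b18⊕b19⊕b20⊕b21⊕b22⊕b23⊕b24⊕b25⊕b26⊕b27⊕b28⊕b29⊕b30⊕b31 = 1⊕1⊕0⊕1⊕0⊕0⊕1⊕0⊕1⊕1⊕1⊕1⊕0⊕1⊕1⊕1 = 1
Syndrome (s16...s1) = 11000 → position 24.
Overall parity (XOR of all 32 bits, including p0): 0⊕0⊕0⊕1⊕0⊕0⊕0⊕0⊕1⊕0⊕0⊕1⊕0⊕0⊕0⊕0⊕1⊕1⊕0⊕1⊕0⊕0⊕1⊕0⊕1⊕1⊕1⊕1⊕0⊕1⊕1⊕1 = 0
Overall=0, syndrome position=24 → double-bit error detected (uncorrectable).

double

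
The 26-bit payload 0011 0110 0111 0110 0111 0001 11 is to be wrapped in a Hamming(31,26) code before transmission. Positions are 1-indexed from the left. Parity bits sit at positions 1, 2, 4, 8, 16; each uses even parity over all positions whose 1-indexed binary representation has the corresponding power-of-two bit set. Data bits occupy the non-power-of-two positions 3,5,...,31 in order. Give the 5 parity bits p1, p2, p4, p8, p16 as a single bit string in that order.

Place data bits at non-power-of-two positions: b3=0, b5=0, b6=1, b7=1, b9=0, b10=1, b11=1, b12=0, b13=0, b14=1, b15=1, b17=1, b18=0, b19=1, b20=1, b21=0, b22=0, b23=1, b24=1, b25=1, b26=0, b27=0, b28=0, b29=1, b30=1, b31=1.
p1 = XOR of data positions {3,5,7,9,11,13,15,17,19,21,23,25,27,29,31} = 0⊕0⊕1⊕0⊕1⊕0⊕1⊕1⊕1⊕0⊕1⊕1⊕0⊕1⊕1 = 1
p2 = XOR of data positions {3,6,7,10,11,14,15,18,19,22,23,26,27,30,31} = 0⊕1⊕1⊕1⊕1⊕1⊕1⊕0⊕1⊕0⊕1⊕0⊕0⊕1⊕1 = 0
p4 = XOR of data positions {5,6,7,12,13,14,15,20,21,22,23,28,29,30,31} = 0⊕1⊕1⊕0⊕0⊕1⊕1⊕1⊕0⊕0⊕1⊕0⊕1⊕1⊕1 = 1
p8 = XOR of data positions {9,10,11,12,13,14,15,24,25,26,27,28,29,30,31} = 0⊕1⊕1⊕0⊕0⊕1⊕1⊕1⊕1⊕0⊕0⊕0⊕1⊕1⊕1 = 1
p16 = XOR of data positions {17,18,19,20,21,22,23,24,25,26,27,28,29,30,31} = 1⊕0⊕1⊕1⊕0⊕0⊕1⊕1⊕1⊕0⊕0⊕0⊕1⊕1⊕1 = 1
Parity bits p1,p2,p4,p8,p16 = 10111

10111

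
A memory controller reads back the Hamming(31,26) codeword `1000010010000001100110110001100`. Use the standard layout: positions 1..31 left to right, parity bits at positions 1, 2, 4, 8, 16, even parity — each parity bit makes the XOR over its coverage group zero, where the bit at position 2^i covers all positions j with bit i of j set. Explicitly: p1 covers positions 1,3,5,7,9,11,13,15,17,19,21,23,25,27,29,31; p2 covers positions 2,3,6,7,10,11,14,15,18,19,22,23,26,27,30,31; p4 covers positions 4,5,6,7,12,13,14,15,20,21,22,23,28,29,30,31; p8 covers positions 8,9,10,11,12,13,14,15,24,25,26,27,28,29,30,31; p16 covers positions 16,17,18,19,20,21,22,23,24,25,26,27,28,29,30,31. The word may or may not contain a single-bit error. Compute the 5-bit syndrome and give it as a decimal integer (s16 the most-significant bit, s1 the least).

0

s1: b1⊕b3⊕b5⊕b7⊕b9⊕b11⊕b13⊕b15⊕b17⊕b19⊕b21⊕b23⊕b25⊕b27⊕b29⊕b31 = 1⊕0⊕0⊕0⊕1⊕0⊕0⊕0⊕1⊕0⊕1⊕1⊕0⊕0⊕1⊕0 = 0
s2: b2⊕b3⊕b6⊕b7⊕b10⊕b11⊕b14⊕b15⊕b18⊕b19⊕b22⊕b23⊕b26⊕b27⊕b30⊕b31 = 0⊕0⊕1⊕0⊕0⊕0⊕0⊕0⊕0⊕0⊕0⊕1⊕0⊕0⊕0⊕0 = 0
s4: b4⊕b5⊕b6⊕b7⊕b12⊕b13⊕b14⊕b15⊕b20⊕b21⊕b22⊕b23⊕b28⊕b29⊕b30⊕b31 = 0⊕0⊕1⊕0⊕0⊕0⊕0⊕0⊕1⊕1⊕0⊕1⊕1⊕1⊕0⊕0 = 0
s8: b8⊕b9⊕b10⊕b11⊕b12⊕b13⊕b14⊕b15⊕b24⊕b25⊕b26⊕b27⊕b28⊕b29⊕b30⊕b31 = 0⊕1⊕0⊕0⊕0⊕0⊕0⊕0⊕1⊕0⊕0⊕0⊕1⊕1⊕0⊕0 = 0
s16: b16⊕b17⊕b18⊕b19⊕b20⊕b21⊕b22⊕b23⊕b24⊕b25⊕b26⊕b27⊕b28⊕b29⊕b30⊕b31 = 1⊕1⊕0⊕0⊕1⊕1⊕0⊕1⊕1⊕0⊕0⊕0⊕1⊕1⊕0⊕0 = 0
Syndrome (s16...s1) = 00000 → position 0 (no error).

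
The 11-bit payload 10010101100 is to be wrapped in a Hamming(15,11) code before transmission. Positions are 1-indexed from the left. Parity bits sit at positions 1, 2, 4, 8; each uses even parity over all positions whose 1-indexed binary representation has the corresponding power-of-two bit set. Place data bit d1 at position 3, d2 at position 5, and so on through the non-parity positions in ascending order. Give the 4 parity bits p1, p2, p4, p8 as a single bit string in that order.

Place data bits at non-power-of-two positions: b3=1, b5=0, b6=0, b7=1, b9=0, b10=1, b11=0, b12=1, b13=1, b14=0, b15=0.
p1 = XOR of data positions {3,5,7,9,11,13,15} = 1⊕0⊕1⊕0⊕0⊕1⊕0 = 1
p2 = XOR of data positions {3,6,7,10,11,14,15} = 1⊕0⊕1⊕1⊕0⊕0⊕0 = 1
p4 = XOR of data positions {5,6,7,12,13,14,15} = 0⊕0⊕1⊕1⊕1⊕0⊕0 = 1
p8 = XOR of data positions {9,10,11,12,13,14,15} = 0⊕1⊕0⊕1⊕1⊕0⊕0 = 1
Parity bits p1,p2,p4,p8 = 1111

1111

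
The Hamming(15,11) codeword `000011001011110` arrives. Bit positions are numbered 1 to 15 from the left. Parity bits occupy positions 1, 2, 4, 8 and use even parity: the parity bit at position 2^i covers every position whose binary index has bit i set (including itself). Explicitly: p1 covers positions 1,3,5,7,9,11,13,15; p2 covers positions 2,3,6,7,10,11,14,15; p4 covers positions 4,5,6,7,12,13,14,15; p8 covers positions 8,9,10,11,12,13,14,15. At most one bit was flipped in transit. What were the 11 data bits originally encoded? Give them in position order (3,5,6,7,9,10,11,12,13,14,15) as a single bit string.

s1: b1⊕b3⊕b5⊕b7⊕b9⊕b11⊕b13⊕b15 = 0⊕0⊕1⊕0⊕1⊕1⊕1⊕0 = 0
s2: b2⊕b3⊕b6⊕b7⊕b10⊕b11⊕b14⊕b15 = 0⊕0⊕1⊕0⊕0⊕1⊕1⊕0 = 1
s4: b4⊕b5⊕b6⊕b7⊕b12⊕b13⊕b14⊕b15 = 0⊕1⊕1⊕0⊕1⊕1⊕1⊕0 = 1
s8: b8⊕b9⊕b10⊕b11⊕b12⊕b13⊕b14⊕b15 = 0⊕1⊕0⊕1⊕1⊕1⊕1⊕0 = 1
Syndrome (s8...s1) = 1110 → position 14.
Flip bit 14: corrected codeword = 000011001011100
Data bits at positions 3,5,6,7,9,10,11,12,13,14,15: 01101011100

01101011100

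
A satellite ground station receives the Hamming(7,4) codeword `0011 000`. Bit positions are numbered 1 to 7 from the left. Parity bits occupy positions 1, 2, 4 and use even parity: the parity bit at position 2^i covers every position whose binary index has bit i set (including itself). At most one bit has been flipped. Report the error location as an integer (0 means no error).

7

s1: b1⊕b3⊕b5⊕b7 = 0⊕1⊕0⊕0 = 1
s2: b2⊕b3⊕b6⊕b7 = 0⊕1⊕0⊕0 = 1
s4: b4⊕b5⊕b6⊕b7 = 1⊕0⊕0⊕0 = 1
Syndrome (s4...s1) = 111 → position 7.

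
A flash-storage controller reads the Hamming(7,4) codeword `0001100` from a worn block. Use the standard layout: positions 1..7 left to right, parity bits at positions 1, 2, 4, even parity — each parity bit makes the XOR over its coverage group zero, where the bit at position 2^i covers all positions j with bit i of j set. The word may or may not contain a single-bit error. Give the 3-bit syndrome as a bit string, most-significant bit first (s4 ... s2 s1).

s1: b1⊕b3⊕b5⊕b7 = 0⊕0⊕1⊕0 = 1
s2: b2⊕b3⊕b6⊕b7 = 0⊕0⊕0⊕0 = 0
s4: b4⊕b5⊕b6⊕b7 = 1⊕1⊕0⊕0 = 0
Syndrome (s4...s1) = 001 → position 1.

001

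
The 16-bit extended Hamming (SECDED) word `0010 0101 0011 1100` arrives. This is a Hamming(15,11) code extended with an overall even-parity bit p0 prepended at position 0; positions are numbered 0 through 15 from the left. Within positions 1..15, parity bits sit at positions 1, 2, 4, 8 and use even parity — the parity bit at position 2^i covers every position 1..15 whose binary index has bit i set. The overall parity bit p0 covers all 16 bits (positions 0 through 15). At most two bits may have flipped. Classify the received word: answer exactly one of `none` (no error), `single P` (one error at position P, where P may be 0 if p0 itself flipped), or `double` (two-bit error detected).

single 0

s1: b1⊕b3⊕b5⊕b7⊕b9⊕b11⊕b13⊕b15 = 0⊕0⊕1⊕1⊕0⊕1⊕1⊕0 = 0
s2: b2⊕b3⊕b6⊕b7⊕b10⊕b11⊕b14⊕b15 = 1⊕0⊕0⊕1⊕1⊕1⊕0⊕0 = 0
s4: b4⊕b5⊕b6⊕b7⊕b12⊕b13⊕b14⊕b15 = 0⊕1⊕0⊕1⊕1⊕1⊕0⊕0 = 0
s8: b8⊕b9⊕b10⊕b11⊕b12⊕b13⊕b14⊕b15 = 0⊕0⊕1⊕1⊕1⊕1⊕0⊕0 = 0
Syndrome (s8...s1) = 0000 → position 0 (no error).
Overall parity (XOR of all 16 bits, including p0): 0⊕0⊕1⊕0⊕0⊕1⊕0⊕1⊕0⊕0⊕1⊕1⊕1⊕1⊕0⊕0 = 1
Overall=1, syndrome position=0 → single-bit error at position 0.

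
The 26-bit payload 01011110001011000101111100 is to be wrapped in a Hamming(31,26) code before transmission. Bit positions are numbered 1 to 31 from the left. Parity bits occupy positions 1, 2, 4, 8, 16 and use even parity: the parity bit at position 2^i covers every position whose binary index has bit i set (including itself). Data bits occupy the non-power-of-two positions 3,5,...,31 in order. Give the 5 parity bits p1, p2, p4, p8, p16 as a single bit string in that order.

Place data bits at non-power-of-two positions: b3=0, b5=1, b6=0, b7=1, b9=1, b10=1, b11=1, b12=0, b13=0, b14=0, b15=1, b17=0, b18=1, b19=1, b20=0, b21=0, b22=0, b23=1, b24=0, b25=1, b26=1, b27=1, b28=1, b29=1, b30=0, b31=0.
p1 = XOR of data positions {3,5,7,9,11,13,15,17,19,21,23,25,27,29,31} = 0⊕1⊕1⊕1⊕1⊕0⊕1⊕0⊕1⊕0⊕1⊕1⊕1⊕1⊕0 = 0
p2 = XOR of data positions {3,6,7,10,11,14,15,18,19,22,23,26,27,30,31} = 0⊕0⊕1⊕1⊕1⊕0⊕1⊕1⊕1⊕0⊕1⊕1⊕1⊕0⊕0 = 1
p4 = XOR of data positions {5,6,7,12,13,14,15,20,21,22,23,28,29,30,31} = 1⊕0⊕1⊕0⊕0⊕0⊕1⊕0⊕0⊕0⊕1⊕1⊕1⊕0⊕0 = 0
p8 = XOR of data positions {9,10,11,12,13,14,15,24,25,26,27,28,29,30,31} = 1⊕1⊕1⊕0⊕0⊕0⊕1⊕0⊕1⊕1⊕1⊕1⊕1⊕0⊕0 = 1
p16 = XOR of data positions {17,18,19,20,21,22,23,24,25,26,27,28,29,30,31} = 0⊕1⊕1⊕0⊕0⊕0⊕1⊕0⊕1⊕1⊕1⊕1⊕1⊕0⊕0 = 0
Parity bits p1,p2,p4,p8,p16 = 01010

01010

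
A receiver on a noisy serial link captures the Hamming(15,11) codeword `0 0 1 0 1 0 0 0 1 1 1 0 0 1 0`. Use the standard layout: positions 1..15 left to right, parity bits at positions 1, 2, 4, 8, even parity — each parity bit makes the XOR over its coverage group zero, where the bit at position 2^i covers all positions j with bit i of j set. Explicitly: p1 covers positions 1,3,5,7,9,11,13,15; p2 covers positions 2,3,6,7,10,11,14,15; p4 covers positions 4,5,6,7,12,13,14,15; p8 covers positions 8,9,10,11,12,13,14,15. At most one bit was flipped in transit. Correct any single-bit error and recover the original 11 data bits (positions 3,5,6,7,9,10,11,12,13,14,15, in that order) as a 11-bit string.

11001110010

s1: b1⊕b3⊕b5⊕b7⊕b9⊕b11⊕b13⊕b15 = 0⊕1⊕1⊕0⊕1⊕1⊕0⊕0 = 0
s2: b2⊕b3⊕b6⊕b7⊕b10⊕b11⊕b14⊕b15 = 0⊕1⊕0⊕0⊕1⊕1⊕1⊕0 = 0
s4: b4⊕b5⊕b6⊕b7⊕b12⊕b13⊕b14⊕b15 = 0⊕1⊕0⊕0⊕0⊕0⊕1⊕0 = 0
s8: b8⊕b9⊕b10⊕b11⊕b12⊕b13⊕b14⊕b15 = 0⊕1⊕1⊕1⊕0⊕0⊕1⊕0 = 0
Syndrome (s8...s1) = 0000 → position 0 (no error).
No correction needed.
Data bits at positions 3,5,6,7,9,10,11,12,13,14,15: 11001110010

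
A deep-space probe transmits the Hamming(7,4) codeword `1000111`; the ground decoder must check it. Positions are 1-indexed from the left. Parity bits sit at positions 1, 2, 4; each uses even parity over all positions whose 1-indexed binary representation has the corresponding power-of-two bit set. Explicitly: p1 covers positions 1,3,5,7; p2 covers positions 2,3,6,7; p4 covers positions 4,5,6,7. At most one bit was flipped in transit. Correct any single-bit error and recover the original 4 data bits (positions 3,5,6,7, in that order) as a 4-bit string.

s1: b1⊕b3⊕b5⊕b7 = 1⊕0⊕1⊕1 = 1
s2: b2⊕b3⊕b6⊕b7 = 0⊕0⊕1⊕1 = 0
s4: b4⊕b5⊕b6⊕b7 = 0⊕1⊕1⊕1 = 1
Syndrome (s4...s1) = 101 → position 5.
Flip bit 5: corrected codeword = 1000011
Data bits at positions 3,5,6,7: 0011

0011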